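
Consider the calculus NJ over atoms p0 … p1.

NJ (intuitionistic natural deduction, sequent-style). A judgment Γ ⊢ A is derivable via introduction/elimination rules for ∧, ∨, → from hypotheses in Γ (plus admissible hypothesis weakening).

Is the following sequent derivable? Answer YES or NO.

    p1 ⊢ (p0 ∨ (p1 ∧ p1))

Proof tree:
[∨I₂] p1 ⊢ (p0 ∨ (p1 ∧ p1))
  [∧I] p1 ⊢ (p1 ∧ p1)
    [Ax] p1 ⊢ p1
    [Ax] p1 ⊢ p1

Result: YES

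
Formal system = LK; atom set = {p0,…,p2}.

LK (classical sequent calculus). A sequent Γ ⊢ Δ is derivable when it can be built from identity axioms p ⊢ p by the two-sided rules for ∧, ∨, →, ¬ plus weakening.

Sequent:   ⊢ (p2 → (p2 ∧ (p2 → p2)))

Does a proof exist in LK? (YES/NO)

Proof tree:
[→R]  ⊢ (p2 → (p2 ∧ (p2 → p2)))
  [∧R] p2 ⊢ (p2 ∧ (p2 → p2))
    [Ax] p2 ⊢ p2
    [→R] p2 ⊢ (p2 → p2)
      [WL] p2, p2 ⊢ p2
        [Ax] p2 ⊢ p2

Result: YES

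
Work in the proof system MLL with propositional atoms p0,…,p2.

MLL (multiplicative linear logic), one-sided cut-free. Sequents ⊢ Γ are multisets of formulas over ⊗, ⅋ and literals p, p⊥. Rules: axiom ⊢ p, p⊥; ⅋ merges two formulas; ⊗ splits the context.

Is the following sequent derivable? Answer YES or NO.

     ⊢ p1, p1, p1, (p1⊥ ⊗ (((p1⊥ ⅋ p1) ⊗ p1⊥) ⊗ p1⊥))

Derivation (root first):
[⊗]  ⊢ p1, p1, p1, (p1⊥ ⊗ (((p1⊥ ⅋ p1) ⊗ p1⊥) ⊗ p1⊥))
  [Ax]  ⊢ p1, p1⊥
  [⊗]  ⊢ p1, p1, (((p1⊥ ⅋ p1) ⊗ p1⊥) ⊗ p1⊥)
    [⊗]  ⊢ p1, ((p1⊥ ⅋ p1) ⊗ p1⊥)
      [⅋]  ⊢ (p1⊥ ⅋ p1)
        [Ax]  ⊢ p1, p1⊥
      [Ax]  ⊢ p1, p1⊥
    [Ax]  ⊢ p1, p1⊥

Result: YES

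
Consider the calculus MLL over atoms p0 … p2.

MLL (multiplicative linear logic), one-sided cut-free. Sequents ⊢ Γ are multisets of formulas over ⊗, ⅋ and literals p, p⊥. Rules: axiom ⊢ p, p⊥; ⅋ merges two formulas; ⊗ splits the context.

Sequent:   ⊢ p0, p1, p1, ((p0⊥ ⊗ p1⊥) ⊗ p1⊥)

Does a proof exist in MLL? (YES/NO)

Proof tree:
[⊗]  ⊢ p0, p1, p1, ((p0⊥ ⊗ p1⊥) ⊗ p1⊥)
  [⊗]  ⊢ p0, p1, (p0⊥ ⊗ p1⊥)
    [Ax]  ⊢ p0, p0⊥
    [Ax]  ⊢ p1, p1⊥
  [Ax]  ⊢ p1, p1⊥

Result: YES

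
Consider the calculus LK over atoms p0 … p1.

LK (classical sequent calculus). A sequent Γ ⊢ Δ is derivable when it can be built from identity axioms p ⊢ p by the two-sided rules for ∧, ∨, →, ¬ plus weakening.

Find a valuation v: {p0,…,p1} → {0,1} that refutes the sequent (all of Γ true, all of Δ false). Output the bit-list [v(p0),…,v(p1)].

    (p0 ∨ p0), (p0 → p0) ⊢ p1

Enumerate valuations to refute Γ ⊢ Δ:
  v=00: Γ:[(p0 ∨ p0)=F, (p0 → p0)=T] Δ:[p1=F] refutes=False
  v=01: Γ:[(p0 ∨ p0)=F, (p0 → p0)=T] Δ:[p1=T] refutes=False
  v=10: Γ:[(p0 ∨ p0)=T, (p0 → p0)=T] Δ:[p1=F] refutes=True  ← countermodel

Result: [1, 0]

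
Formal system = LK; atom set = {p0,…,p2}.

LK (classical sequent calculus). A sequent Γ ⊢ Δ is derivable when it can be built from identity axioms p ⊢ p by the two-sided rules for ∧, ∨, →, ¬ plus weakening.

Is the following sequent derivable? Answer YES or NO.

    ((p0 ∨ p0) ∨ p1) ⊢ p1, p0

Derivation trace:
[∨L] ((p0 ∨ p0) ∨ p1) ⊢ p1, p0
  [∨L] (p0 ∨ p0) ⊢ p0
    [Ax] p0 ⊢ p0
    [Ax] p0 ⊢ p0
  [Ax] p1 ⊢ p1

Result: YES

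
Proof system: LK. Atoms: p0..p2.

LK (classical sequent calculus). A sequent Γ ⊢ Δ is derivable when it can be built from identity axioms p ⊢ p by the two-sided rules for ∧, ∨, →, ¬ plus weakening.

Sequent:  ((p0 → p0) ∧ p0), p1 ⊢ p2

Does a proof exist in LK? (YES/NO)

Truth-table refutation:
  v=000: Γ:[((p0 → p0) ∧ p0)=F, p1=F] Δ:[p2=F] refutes=False
  v=001: Γ:[((p0 → p0) ∧ p0)=F, p1=F] Δ:[p2=T] refutes=False
  v=010: Γ:[((p0 → p0) ∧ p0)=F, p1=T] Δ:[p2=F] refutes=False
  v=011: Γ:[((p0 → p0) ∧ p0)=F, p1=T] Δ:[p2=T] refutes=False
  v=100: Γ:[((p0 → p0) ∧ p0)=T, p1=F] Δ:[p2=F] refutes=False
  v=101: Γ:[((p0 → p0) ∧ p0)=T, p1=F] Δ:[p2=T] refutes=False
  v=110: Γ:[((p0 → p0) ∧ p0)=T, p1=T] Δ:[p2=F] refutes=True  ← countermodel

Result: NO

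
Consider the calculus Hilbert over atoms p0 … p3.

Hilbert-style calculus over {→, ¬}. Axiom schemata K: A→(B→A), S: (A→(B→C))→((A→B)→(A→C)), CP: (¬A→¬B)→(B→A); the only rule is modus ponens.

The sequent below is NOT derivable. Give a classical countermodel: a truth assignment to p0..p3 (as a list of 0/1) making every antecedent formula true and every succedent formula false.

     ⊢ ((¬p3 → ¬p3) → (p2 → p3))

Truth-table refutation:
  v=0000: Γ:[] Δ:[((¬p3 → ¬p3) → (p2 → p3))=T] refutes=False
  v=0001: Γ:[] Δ:[((¬p3 → ¬p3) → (p2 → p3))=T] refutes=False
  v=0010: Γ:[] Δ:[((¬p3 → ¬p3) → (p2 → p3))=F] refutes=True  ← countermodel

Result: [0, 0, 1, 0]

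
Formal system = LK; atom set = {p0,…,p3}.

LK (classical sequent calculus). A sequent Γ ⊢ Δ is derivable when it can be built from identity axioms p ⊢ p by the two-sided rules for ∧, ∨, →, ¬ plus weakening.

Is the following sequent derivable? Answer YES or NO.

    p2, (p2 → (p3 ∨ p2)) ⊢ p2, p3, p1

Proof tree:
[WR] p2, (p2 → (p3 ∨ p2)) ⊢ p2, p3, p1
  [→L] p2, (p2 → (p3 ∨ p2)) ⊢ p2, p3
    [Ax] p2 ⊢ p2
    [∨L] (p3 ∨ p2) ⊢ p2, p3
      [Ax] p3 ⊢ p3
      [Ax] p2 ⊢ p2

Result: YES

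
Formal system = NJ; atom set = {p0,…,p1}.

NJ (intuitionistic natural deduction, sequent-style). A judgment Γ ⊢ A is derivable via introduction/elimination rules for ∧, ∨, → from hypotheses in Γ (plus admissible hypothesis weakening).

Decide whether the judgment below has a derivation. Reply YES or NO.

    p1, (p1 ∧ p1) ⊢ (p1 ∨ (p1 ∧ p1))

Derivation trace:
[∨I₂] p1, (p1 ∧ p1) ⊢ (p1 ∨ (p1 ∧ p1))
  [∧I] p1, (p1 ∧ p1) ⊢ (p1 ∧ p1)
    [Wk] p1, (p1 ∧ p1) ⊢ p1
      [Ax] p1 ⊢ p1
    [Wk] p1, (p1 ∧ p1) ⊢ p1
      [Ax] p1 ⊢ p1

Result: YES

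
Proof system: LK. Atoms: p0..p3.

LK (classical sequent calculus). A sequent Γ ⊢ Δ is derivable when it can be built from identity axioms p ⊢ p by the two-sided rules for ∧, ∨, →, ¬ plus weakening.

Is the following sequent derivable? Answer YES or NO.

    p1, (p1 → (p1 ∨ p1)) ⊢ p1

Derivation (root first):
[→L] p1, (p1 → (p1 ∨ p1)) ⊢ p1
  [Ax] p1 ⊢ p1
  [∨L] (p1 ∨ p1) ⊢ p1
    [Ax] p1 ⊢ p1
    [Ax] p1 ⊢ p1

Result: YES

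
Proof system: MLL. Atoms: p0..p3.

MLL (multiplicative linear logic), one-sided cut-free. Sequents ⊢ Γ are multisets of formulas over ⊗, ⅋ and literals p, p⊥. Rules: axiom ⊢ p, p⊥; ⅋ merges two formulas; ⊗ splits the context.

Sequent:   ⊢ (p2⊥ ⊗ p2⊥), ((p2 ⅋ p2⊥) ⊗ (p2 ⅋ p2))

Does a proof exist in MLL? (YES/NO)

Derivation (root first):
[⊗]  ⊢ (p2⊥ ⊗ p2⊥), ((p2 ⅋ p2⊥) ⊗ (p2 ⅋ p2))
  [⅋]  ⊢ (p2 ⅋ p2⊥)
    [Ax]  ⊢ p2, p2⊥
  [⅋]  ⊢ (p2⊥ ⊗ p2⊥), (p2 ⅋ p2)
    [⊗]  ⊢ p2, p2, (p2⊥ ⊗ p2⊥)
      [Ax]  ⊢ p2, p2⊥
      [Ax]  ⊢ p2, p2⊥

Result: YES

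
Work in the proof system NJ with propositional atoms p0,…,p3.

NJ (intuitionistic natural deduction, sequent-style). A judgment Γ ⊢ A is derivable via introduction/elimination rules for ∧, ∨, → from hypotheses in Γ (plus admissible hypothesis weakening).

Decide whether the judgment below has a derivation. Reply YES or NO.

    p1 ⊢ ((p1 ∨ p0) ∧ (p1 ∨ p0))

Proof tree:
[∧I] p1 ⊢ ((p1 ∨ p0) ∧ (p1 ∨ p0))
  [∨I₁] p1 ⊢ (p1 ∨ p0)
    [Ax] p1 ⊢ p1
  [∨I₁] p1 ⊢ (p1 ∨ p0)
    [Ax] p1 ⊢ p1

Result: YES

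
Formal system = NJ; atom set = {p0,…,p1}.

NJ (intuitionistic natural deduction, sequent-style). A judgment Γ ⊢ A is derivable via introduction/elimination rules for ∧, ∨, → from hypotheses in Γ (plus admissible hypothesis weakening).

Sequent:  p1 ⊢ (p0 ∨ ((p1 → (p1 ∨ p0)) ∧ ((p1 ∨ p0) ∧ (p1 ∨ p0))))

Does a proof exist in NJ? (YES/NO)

Derivation (root first):
[∨I₂] p1 ⊢ (p0 ∨ ((p1 → (p1 ∨ p0)) ∧ ((p1 ∨ p0) ∧ (p1 ∨ p0))))
  [∧I] p1 ⊢ ((p1 → (p1 ∨ p0)) ∧ ((p1 ∨ p0) ∧ (p1 ∨ p0)))
    [→I]  ⊢ (p1 → (p1 ∨ p0))
      [∨I₁] p1 ⊢ (p1 ∨ p0)
        [Ax] p1 ⊢ p1
    [∧I] p1 ⊢ ((p1 ∨ p0) ∧ (p1 ∨ p0))
      [∨I₁] p1 ⊢ (p1 ∨ p0)
        [Ax] p1 ⊢ p1
      [∨I₁] p1 ⊢ (p1 ∨ p0)
        [Ax] p1 ⊢ p1

Result: YES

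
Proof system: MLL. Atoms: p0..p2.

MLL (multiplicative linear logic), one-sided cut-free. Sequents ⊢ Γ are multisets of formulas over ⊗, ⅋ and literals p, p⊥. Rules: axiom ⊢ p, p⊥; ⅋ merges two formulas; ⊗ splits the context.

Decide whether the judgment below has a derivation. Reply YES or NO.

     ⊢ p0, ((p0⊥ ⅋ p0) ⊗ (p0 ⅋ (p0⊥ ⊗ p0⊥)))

Proof tree:
[⊗]  ⊢ p0, ((p0⊥ ⅋ p0) ⊗ (p0 ⅋ (p0⊥ ⊗ p0⊥)))
  [⅋]  ⊢ (p0⊥ ⅋ p0)
    [Ax]  ⊢ p0, p0⊥
  [⅋]  ⊢ p0, (p0 ⅋ (p0⊥ ⊗ p0⊥))
    [⊗]  ⊢ p0, p0, (p0⊥ ⊗ p0⊥)
      [Ax]  ⊢ p0, p0⊥
      [Ax]  ⊢ p0, p0⊥

Result: YES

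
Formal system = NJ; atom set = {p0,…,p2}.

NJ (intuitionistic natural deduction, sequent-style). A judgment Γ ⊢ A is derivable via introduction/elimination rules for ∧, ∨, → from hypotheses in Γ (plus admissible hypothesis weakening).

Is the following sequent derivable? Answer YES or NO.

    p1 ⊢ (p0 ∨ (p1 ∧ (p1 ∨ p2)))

Derivation trace:
[∨I₂] p1 ⊢ (p0 ∨ (p1 ∧ (p1 ∨ p2)))
  [∧I] p1 ⊢ (p1 ∧ (p1 ∨ p2))
    [Ax] p1 ⊢ p1
    [∨I₁] p1 ⊢ (p1 ∨ p2)
      [Ax] p1 ⊢ p1

Result: YES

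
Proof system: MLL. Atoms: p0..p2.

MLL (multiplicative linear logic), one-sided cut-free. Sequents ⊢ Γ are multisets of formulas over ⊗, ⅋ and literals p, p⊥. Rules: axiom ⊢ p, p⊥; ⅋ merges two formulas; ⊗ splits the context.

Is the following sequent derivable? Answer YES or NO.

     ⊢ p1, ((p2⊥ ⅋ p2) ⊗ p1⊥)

Derivation trace:
[⊗]  ⊢ p1, ((p2⊥ ⅋ p2) ⊗ p1⊥)
  [⅋]  ⊢ (p2⊥ ⅋ p2)
    [Ax]  ⊢ p2, p2⊥
  [Ax]  ⊢ p1, p1⊥

Result: YES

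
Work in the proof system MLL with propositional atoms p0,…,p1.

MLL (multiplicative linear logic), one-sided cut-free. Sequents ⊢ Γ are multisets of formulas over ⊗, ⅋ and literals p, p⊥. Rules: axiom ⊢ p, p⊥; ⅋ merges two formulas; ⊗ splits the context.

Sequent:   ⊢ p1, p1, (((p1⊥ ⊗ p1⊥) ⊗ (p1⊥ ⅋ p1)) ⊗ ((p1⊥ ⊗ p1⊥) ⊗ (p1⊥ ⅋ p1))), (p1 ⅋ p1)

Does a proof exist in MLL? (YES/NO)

Derivation trace:
[⅋]  ⊢ p1, p1, (((p1⊥ ⊗ p1⊥) ⊗ (p1⊥ ⅋ p1)) ⊗ ((p1⊥ ⊗ p1⊥) ⊗ (p1⊥ ⅋ p1))), (p1 ⅋ p1)
  [⊗]  ⊢ p1, p1, p1, p1, (((p1⊥ ⊗ p1⊥) ⊗ (p1⊥ ⅋ p1)) ⊗ ((p1⊥ ⊗ p1⊥) ⊗ (p1⊥ ⅋ p1)))
    [⊗]  ⊢ p1, p1, ((p1⊥ ⊗ p1⊥) ⊗ (p1⊥ ⅋ p1))
      [⊗]  ⊢ p1, p1, (p1⊥ ⊗ p1⊥)
        [Ax]  ⊢ p1, p1⊥
        [Ax]  ⊢ p1, p1⊥
      [⅋]  ⊢ (p1⊥ ⅋ p1)
        [Ax]  ⊢ p1, p1⊥
    [⊗]  ⊢ p1, p1, ((p1⊥ ⊗ p1⊥) ⊗ (p1⊥ ⅋ p1))
      [⊗]  ⊢ p1, p1, (p1⊥ ⊗ p1⊥)
        [Ax]  ⊢ p1, p1⊥
        [Ax]  ⊢ p1, p1⊥
      [⅋]  ⊢ (p1⊥ ⅋ p1)
        [Ax]  ⊢ p1, p1⊥

Result: YES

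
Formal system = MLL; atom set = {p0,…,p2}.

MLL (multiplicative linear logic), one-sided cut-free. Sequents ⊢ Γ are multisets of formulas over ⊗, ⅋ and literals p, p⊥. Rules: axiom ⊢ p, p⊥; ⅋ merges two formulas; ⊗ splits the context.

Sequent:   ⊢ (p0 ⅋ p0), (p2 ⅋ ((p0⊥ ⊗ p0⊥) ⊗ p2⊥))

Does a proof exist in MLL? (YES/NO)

Derivation (root first):
[⅋]  ⊢ (p0 ⅋ p0), (p2 ⅋ ((p0⊥ ⊗ p0⊥) ⊗ p2⊥))
  [⅋]  ⊢ p2, ((p0⊥ ⊗ p0⊥) ⊗ p2⊥), (p0 ⅋ p0)
    [⊗]  ⊢ p0, p0, p2, ((p0⊥ ⊗ p0⊥) ⊗ p2⊥)
      [⊗]  ⊢ p0, p0, (p0⊥ ⊗ p0⊥)
        [Ax]  ⊢ p0, p0⊥
        [Ax]  ⊢ p0, p0⊥
      [Ax]  ⊢ p2, p2⊥

Result: YES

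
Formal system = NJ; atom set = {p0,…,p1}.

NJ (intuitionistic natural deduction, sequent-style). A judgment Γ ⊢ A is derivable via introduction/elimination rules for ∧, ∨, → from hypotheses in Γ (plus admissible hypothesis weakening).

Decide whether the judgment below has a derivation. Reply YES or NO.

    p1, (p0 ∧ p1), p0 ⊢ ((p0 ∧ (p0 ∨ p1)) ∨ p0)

Proof tree:
[∨I₁] p1, (p0 ∧ p1), p0 ⊢ ((p0 ∧ (p0 ∨ p1)) ∨ p0)
  [∧I] p1, (p0 ∧ p1), p0 ⊢ (p0 ∧ (p0 ∨ p1))
    [Wk] p0, (p0 ∧ p1) ⊢ p0
      [Ax] p0 ⊢ p0
    [∨I₂] p1 ⊢ (p0 ∨ p1)
      [Ax] p1 ⊢ p1

Result: YES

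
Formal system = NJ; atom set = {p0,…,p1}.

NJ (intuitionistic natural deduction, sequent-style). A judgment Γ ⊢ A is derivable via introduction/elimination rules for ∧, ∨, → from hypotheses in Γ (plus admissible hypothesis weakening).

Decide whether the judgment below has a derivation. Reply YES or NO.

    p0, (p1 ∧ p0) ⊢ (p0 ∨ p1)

Proof tree:
[∨I₁] p0, (p1 ∧ p0) ⊢ (p0 ∨ p1)
  [Wk] p0, (p1 ∧ p0) ⊢ p0
    [Ax] p0 ⊢ p0

Result: YES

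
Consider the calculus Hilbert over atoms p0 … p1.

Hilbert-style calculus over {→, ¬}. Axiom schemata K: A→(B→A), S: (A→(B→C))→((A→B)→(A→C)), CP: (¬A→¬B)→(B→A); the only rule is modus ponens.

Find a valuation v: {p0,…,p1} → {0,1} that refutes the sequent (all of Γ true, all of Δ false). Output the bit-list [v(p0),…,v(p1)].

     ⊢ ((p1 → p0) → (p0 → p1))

Search for a countermodel by truth-table:
  v=00: Γ:[] Δ:[((p1 → p0) → (p0 → p1))=T] refutes=False
  v=01: Γ:[] Δ:[((p1 → p0) → (p0 → p1))=T] refutes=False
  v=10: Γ:[] Δ:[((p1 → p0) → (p0 → p1))=F] refutes=True  ← countermodel

Result: [1, 0]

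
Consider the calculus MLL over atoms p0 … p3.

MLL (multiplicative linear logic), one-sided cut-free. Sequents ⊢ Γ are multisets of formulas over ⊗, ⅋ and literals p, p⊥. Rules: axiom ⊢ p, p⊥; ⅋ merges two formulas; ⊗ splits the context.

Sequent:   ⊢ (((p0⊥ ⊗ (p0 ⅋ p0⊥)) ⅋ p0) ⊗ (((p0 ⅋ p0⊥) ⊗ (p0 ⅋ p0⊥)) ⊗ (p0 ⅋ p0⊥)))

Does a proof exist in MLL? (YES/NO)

Proof tree:
[⊗]  ⊢ (((p0⊥ ⊗ (p0 ⅋ p0⊥)) ⅋ p0) ⊗ (((p0 ⅋ p0⊥) ⊗ (p0 ⅋ p0⊥)) ⊗ (p0 ⅋ p0⊥)))
  [⅋]  ⊢ ((p0⊥ ⊗ (p0 ⅋ p0⊥)) ⅋ p0)
    [⊗]  ⊢ p0, (p0⊥ ⊗ (p0 ⅋ p0⊥))
      [Ax]  ⊢ p0, p0⊥
      [⅋]  ⊢ (p0 ⅋ p0⊥)
        [Ax]  ⊢ p0, p0⊥
  [⊗]  ⊢ (((p0 ⅋ p0⊥) ⊗ (p0 ⅋ p0⊥)) ⊗ (p0 ⅋ p0⊥))
    [⊗]  ⊢ ((p0 ⅋ p0⊥) ⊗ (p0 ⅋ p0⊥))
      [⅋]  ⊢ (p0 ⅋ p0⊥)
        [Ax]  ⊢ p0, p0⊥
      [⅋]  ⊢ (p0 ⅋ p0⊥)
        [Ax]  ⊢ p0, p0⊥
    [⅋]  ⊢ (p0 ⅋ p0⊥)
      [Ax]  ⊢ p0, p0⊥

Result: YES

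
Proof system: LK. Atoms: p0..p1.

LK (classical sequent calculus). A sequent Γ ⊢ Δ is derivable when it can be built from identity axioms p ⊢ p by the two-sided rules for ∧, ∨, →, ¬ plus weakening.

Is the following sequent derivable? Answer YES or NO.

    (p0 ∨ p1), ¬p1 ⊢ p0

Derivation (root first):
[¬L] (p0 ∨ p1), ¬p1 ⊢ p0
  [∨L] (p0 ∨ p1) ⊢ p1, p0
    [Ax] p0 ⊢ p0
    [Ax] p1 ⊢ p1

Result: YES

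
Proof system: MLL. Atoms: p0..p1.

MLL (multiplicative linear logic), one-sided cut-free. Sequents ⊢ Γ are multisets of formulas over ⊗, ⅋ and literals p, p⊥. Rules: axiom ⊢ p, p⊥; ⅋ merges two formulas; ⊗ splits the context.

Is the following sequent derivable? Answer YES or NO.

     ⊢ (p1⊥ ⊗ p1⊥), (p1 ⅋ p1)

Derivation trace:
[⅋]  ⊢ (p1⊥ ⊗ p1⊥), (p1 ⅋ p1)
  [⊗]  ⊢ p1, p1, (p1⊥ ⊗ p1⊥)
    [Ax]  ⊢ p1, p1⊥
    [Ax]  ⊢ p1, p1⊥

Result: YES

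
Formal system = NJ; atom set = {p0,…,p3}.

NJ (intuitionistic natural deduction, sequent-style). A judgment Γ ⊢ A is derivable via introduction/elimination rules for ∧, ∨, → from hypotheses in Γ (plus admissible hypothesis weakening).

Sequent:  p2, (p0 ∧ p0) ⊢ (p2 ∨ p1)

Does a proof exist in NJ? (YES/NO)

Proof tree:
[∨I₁] p2, (p0 ∧ p0) ⊢ (p2 ∨ p1)
  [Wk] p2, (p0 ∧ p0) ⊢ p2
    [Ax] p2 ⊢ p2

Result: YES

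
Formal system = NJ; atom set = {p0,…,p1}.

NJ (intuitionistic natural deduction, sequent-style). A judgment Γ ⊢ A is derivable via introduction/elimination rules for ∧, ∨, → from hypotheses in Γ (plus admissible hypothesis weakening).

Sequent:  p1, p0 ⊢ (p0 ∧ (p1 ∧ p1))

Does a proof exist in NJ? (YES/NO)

Derivation (root first):
[∧I] p1, p0 ⊢ (p0 ∧ (p1 ∧ p1))
  [Ax] p0 ⊢ p0
  [∧I] p1 ⊢ (p1 ∧ p1)
    [Ax] p1 ⊢ p1
    [Ax] p1 ⊢ p1

Result: YES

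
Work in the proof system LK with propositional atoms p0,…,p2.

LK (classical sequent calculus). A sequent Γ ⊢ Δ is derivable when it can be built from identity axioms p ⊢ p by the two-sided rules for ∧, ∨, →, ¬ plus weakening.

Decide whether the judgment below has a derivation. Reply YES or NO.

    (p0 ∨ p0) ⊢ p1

Enumerate valuations to refute Γ ⊢ Δ:
  v=000: Γ:[(p0 ∨ p0)=F] Δ:[p1=F] refutes=False
  v=001: Γ:[(p0 ∨ p0)=F] Δ:[p1=F] refutes=False
  v=010: Γ:[(p0 ∨ p0)=F] Δ:[p1=T] refutes=False
  v=011: Γ:[(p0 ∨ p0)=F] Δ:[p1=T] refutes=False
  v=100: Γ:[(p0 ∨ p0)=T] Δ:[p1=F] refutes=True  ← countermodel

Result: NO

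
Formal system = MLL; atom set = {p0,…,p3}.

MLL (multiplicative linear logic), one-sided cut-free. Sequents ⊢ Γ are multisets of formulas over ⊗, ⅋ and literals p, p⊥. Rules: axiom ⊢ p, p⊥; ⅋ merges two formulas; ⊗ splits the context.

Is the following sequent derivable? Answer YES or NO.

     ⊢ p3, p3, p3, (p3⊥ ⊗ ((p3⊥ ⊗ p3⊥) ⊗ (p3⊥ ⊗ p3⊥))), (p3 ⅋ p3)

Derivation trace:
[⅋]  ⊢ p3, p3, p3, (p3⊥ ⊗ ((p3⊥ ⊗ p3⊥) ⊗ (p3⊥ ⊗ p3⊥))), (p3 ⅋ p3)
  [⊗]  ⊢ p3, p3, p3, p3, p3, (p3⊥ ⊗ ((p3⊥ ⊗ p3⊥) ⊗ (p3⊥ ⊗ p3⊥)))
    [Ax]  ⊢ p3, p3⊥
    [⊗]  ⊢ p3, p3, p3, p3, ((p3⊥ ⊗ p3⊥) ⊗ (p3⊥ ⊗ p3⊥))
      [⊗]  ⊢ p3, p3, (p3⊥ ⊗ p3⊥)
        [Ax]  ⊢ p3, p3⊥
        [Ax]  ⊢ p3, p3⊥
      [⊗]  ⊢ p3, p3, (p3⊥ ⊗ p3⊥)
        [Ax]  ⊢ p3, p3⊥
        [Ax]  ⊢ p3, p3⊥

Result: YES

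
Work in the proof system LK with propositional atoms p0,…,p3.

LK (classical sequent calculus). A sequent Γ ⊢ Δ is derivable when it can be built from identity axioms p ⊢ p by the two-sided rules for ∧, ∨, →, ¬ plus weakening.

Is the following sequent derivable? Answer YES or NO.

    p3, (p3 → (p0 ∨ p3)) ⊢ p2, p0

Truth-table refutation:
  v=0000: Γ:[p3=F, (p3 → (p0 ∨ p3))=T] Δ:[p2=F, p0=F] refutes=False
  v=0001: Γ:[p3=T, (p3 → (p0 ∨ p3))=T] Δ:[p2=F, p0=F] refutes=True  ← countermodel

Result: NO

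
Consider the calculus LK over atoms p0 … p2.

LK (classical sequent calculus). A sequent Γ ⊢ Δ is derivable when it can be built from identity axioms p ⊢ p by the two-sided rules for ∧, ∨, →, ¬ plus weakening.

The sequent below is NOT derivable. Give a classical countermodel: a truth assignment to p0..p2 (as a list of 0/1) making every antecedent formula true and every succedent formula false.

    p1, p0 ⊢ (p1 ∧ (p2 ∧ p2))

Search for a countermodel by truth-table:
  v=000: Γ:[p1=F, p0=F] Δ:[(p1 ∧ (p2 ∧ p2))=F] refutes=False
  v=001: Γ:[p1=F, p0=F] Δ:[(p1 ∧ (p2 ∧ p2))=F] refutes=False
  v=010: Γ:[p1=T, p0=F] Δ:[(p1 ∧ (p2 ∧ p2))=F] refutes=False
  v=011: Γ:[p1=T, p0=F] Δ:[(p1 ∧ (p2 ∧ p2))=T] refutes=False
  v=100: Γ:[p1=F, p0=T] Δ:[(p1 ∧ (p2 ∧ p2))=F] refutes=False
  v=101: Γ:[p1=F, p0=T] Δ:[(p1 ∧ (p2 ∧ p2))=F] refutes=False
  v=110: Γ:[p1=T, p0=T] Δ:[(p1 ∧ (p2 ∧ p2))=F] refutes=True  ← countermodel

Result: [1, 1, 0]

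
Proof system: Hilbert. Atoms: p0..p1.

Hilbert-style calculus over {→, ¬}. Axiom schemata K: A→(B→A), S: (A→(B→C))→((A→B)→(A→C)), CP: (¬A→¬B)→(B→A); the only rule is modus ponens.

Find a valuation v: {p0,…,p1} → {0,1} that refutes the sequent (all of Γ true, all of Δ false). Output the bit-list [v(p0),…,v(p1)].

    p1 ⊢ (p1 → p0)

Truth-table refutation:
  v=00: Γ:[p1=F] Δ:[(p1 → p0)=T] refutes=False
  v=01: Γ:[p1=T] Δ:[(p1 → p0)=F] refutes=True  ← countermodel

Result: [0, 1]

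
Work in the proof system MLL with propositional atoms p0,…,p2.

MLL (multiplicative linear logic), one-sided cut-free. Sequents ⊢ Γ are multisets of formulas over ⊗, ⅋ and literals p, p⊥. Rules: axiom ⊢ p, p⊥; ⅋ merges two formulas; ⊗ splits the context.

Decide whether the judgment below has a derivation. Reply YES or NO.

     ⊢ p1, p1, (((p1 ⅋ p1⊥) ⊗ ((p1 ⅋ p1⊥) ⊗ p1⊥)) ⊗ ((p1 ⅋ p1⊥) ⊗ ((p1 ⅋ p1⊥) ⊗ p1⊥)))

Derivation (root first):
[⊗]  ⊢ p1, p1, (((p1 ⅋ p1⊥) ⊗ ((p1 ⅋ p1⊥) ⊗ p1⊥)) ⊗ ((p1 ⅋ p1⊥) ⊗ ((p1 ⅋ p1⊥) ⊗ p1⊥)))
  [⊗]  ⊢ p1, ((p1 ⅋ p1⊥) ⊗ ((p1 ⅋ p1⊥) ⊗ p1⊥))
    [⅋]  ⊢ (p1 ⅋ p1⊥)
      [Ax]  ⊢ p1, p1⊥
    [⊗]  ⊢ p1, ((p1 ⅋ p1⊥) ⊗ p1⊥)
      [⅋]  ⊢ (p1 ⅋ p1⊥)
        [Ax]  ⊢ p1, p1⊥
      [Ax]  ⊢ p1, p1⊥
  [⊗]  ⊢ p1, ((p1 ⅋ p1⊥) ⊗ ((p1 ⅋ p1⊥) ⊗ p1⊥))
    [⅋]  ⊢ (p1 ⅋ p1⊥)
      [Ax]  ⊢ p1, p1⊥
    [⊗]  ⊢ p1, ((p1 ⅋ p1⊥) ⊗ p1⊥)
      [⅋]  ⊢ (p1 ⅋ p1⊥)
        [Ax]  ⊢ p1, p1⊥
      [Ax]  ⊢ p1, p1⊥

Result: YES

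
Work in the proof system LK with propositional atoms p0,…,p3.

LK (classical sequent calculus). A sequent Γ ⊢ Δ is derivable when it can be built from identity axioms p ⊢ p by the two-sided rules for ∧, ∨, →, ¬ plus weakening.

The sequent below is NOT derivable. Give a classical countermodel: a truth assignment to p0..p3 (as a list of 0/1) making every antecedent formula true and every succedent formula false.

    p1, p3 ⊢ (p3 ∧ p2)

Truth-table refutation:
  v=0000: Γ:[p1=F, p3=F] Δ:[(p3 ∧ p2)=F] refutes=False
  v=0001: Γ:[p1=F, p3=T] Δ:[(p3 ∧ p2)=F] refutes=False
  v=0010: Γ:[p1=F, p3=F] Δ:[(p3 ∧ p2)=F] refutes=False
  v=0011: Γ:[p1=F, p3=T] Δ:[(p3 ∧ p2)=T] refutes=False
  v=0100: Γ:[p1=T, p3=F] Δ:[(p3 ∧ p2)=F] refutes=False
  v=0101: Γ:[p1=T, p3=T] Δ:[(p3 ∧ p2)=F] refutes=True  ← countermodel

Result: [0, 1, 0, 1]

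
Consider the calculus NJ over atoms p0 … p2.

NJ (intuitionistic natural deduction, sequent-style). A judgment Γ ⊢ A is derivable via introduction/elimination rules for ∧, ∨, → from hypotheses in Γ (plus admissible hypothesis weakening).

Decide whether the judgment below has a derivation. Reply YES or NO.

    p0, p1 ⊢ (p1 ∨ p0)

Derivation (root first):
[Wk] p0, p1 ⊢ (p1 ∨ p0)
  [∨I₂] p0 ⊢ (p1 ∨ p0)
    [Ax] p0 ⊢ p0

Result: YES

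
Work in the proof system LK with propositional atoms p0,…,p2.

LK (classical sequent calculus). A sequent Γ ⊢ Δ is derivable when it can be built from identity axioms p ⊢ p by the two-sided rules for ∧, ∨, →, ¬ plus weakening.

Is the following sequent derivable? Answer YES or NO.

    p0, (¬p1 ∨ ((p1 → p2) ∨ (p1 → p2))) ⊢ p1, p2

Truth-table refutation:
  v=000: Γ:[p0=F, (¬p1 ∨ ((p1 → p2) ∨ (p1 → p2)))=T] Δ:[p1=F, p2=F] refutes=False
  v=001: Γ:[p0=F, (¬p1 ∨ ((p1 → p2) ∨ (p1 → p2)))=T] Δ:[p1=F, p2=T] refutes=False
  v=010: Γ:[p0=F, (¬p1 ∨ ((p1 → p2) ∨ (p1 → p2)))=F] Δ:[p1=T, p2=F] refutes=False
  v=011: Γ:[p0=F, (¬p1 ∨ ((p1 → p2) ∨ (p1 → p2)))=T] Δ:[p1=T, p2=T] refutes=False
  v=100: Γ:[p0=T, (¬p1 ∨ ((p1 → p2) ∨ (p1 → p2)))=T] Δ:[p1=F, p2=F] refutes=True  ← countermodel

Result: NO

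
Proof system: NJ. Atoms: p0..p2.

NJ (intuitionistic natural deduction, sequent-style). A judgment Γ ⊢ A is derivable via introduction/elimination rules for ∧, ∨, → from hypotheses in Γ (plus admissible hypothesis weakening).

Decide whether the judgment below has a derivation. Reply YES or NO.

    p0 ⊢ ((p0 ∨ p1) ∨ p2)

Proof tree:
[∨I₁] p0 ⊢ ((p0 ∨ p1) ∨ p2)
  [∨I₁] p0 ⊢ (p0 ∨ p1)
    [Ax] p0 ⊢ p0

Result: YES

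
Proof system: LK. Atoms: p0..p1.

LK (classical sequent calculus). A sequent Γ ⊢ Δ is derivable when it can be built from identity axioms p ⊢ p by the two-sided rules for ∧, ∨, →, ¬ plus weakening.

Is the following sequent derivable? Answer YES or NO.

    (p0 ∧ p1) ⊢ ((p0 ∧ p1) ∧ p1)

Proof tree:
[∧L] (p0 ∧ p1) ⊢ ((p0 ∧ p1) ∧ p1)
  [∧R] p1, p0 ⊢ ((p0 ∧ p1) ∧ p1)
    [∧R] p1, p0 ⊢ (p0 ∧ p1)
      [Ax] p0 ⊢ p0
      [Ax] p1 ⊢ p1
    [Ax] p1 ⊢ p1

Result: YES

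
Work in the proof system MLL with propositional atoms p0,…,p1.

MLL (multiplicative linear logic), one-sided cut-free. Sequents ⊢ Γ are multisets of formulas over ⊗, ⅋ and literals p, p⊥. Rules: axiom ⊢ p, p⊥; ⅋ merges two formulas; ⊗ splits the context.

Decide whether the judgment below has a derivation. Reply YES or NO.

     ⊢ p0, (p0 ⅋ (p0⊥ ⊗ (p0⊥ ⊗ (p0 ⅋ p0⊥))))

Derivation trace:
[⅋]  ⊢ p0, (p0 ⅋ (p0⊥ ⊗ (p0⊥ ⊗ (p0 ⅋ p0⊥))))
  [⊗]  ⊢ p0, p0, (p0⊥ ⊗ (p0⊥ ⊗ (p0 ⅋ p0⊥)))
    [Ax]  ⊢ p0, p0⊥
    [⊗]  ⊢ p0, (p0⊥ ⊗ (p0 ⅋ p0⊥))
      [Ax]  ⊢ p0, p0⊥
      [⅋]  ⊢ (p0 ⅋ p0⊥)
        [Ax]  ⊢ p0, p0⊥

Result: YES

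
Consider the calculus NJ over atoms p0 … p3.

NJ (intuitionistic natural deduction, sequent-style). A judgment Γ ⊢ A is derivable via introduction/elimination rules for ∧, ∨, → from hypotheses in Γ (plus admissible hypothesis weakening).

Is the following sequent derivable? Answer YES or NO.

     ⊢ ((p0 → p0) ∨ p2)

Derivation (root first):
[∨I₁]  ⊢ ((p0 → p0) ∨ p2)
  [→I]  ⊢ (p0 → p0)
    [Ax] p0 ⊢ p0

Result: YES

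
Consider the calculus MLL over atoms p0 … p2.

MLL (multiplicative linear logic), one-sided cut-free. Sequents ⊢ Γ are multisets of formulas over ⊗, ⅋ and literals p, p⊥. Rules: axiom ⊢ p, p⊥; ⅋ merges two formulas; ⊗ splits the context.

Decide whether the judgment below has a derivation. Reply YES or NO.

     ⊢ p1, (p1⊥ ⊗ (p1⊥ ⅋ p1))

Proof tree:
[⊗]  ⊢ p1, (p1⊥ ⊗ (p1⊥ ⅋ p1))
  [Ax]  ⊢ p1, p1⊥
  [⅋]  ⊢ (p1⊥ ⅋ p1)
    [Ax]  ⊢ p1, p1⊥

Result: YES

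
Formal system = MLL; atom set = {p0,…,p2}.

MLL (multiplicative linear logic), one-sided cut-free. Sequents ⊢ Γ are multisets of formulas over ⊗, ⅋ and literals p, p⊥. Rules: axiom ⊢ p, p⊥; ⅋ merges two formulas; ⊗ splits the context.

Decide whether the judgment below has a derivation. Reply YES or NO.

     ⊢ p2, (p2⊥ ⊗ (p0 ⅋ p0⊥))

Derivation trace:
[⊗]  ⊢ p2, (p2⊥ ⊗ (p0 ⅋ p0⊥))
  [Ax]  ⊢ p2, p2⊥
  [⅋]  ⊢ (p0 ⅋ p0⊥)
    [Ax]  ⊢ p0, p0⊥

Result: YES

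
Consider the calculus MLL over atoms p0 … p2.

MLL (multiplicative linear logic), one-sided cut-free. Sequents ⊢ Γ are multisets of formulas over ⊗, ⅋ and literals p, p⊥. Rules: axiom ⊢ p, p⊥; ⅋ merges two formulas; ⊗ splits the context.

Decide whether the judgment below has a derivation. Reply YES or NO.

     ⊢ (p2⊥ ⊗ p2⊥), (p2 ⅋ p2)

Derivation trace:
[⅋]  ⊢ (p2⊥ ⊗ p2⊥), (p2 ⅋ p2)
  [⊗]  ⊢ p2, p2, (p2⊥ ⊗ p2⊥)
    [Ax]  ⊢ p2, p2⊥
    [Ax]  ⊢ p2, p2⊥

Result: YES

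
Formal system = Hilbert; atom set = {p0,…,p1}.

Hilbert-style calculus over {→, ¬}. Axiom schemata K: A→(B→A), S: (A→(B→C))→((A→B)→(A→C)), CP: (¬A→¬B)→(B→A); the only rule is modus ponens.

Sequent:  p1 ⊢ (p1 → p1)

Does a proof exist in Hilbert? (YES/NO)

Derivation (root first):
[MP] p1 ⊢ (p1 → p1)
  [K]  ⊢ (p1 → (p1 → p1))
  [MP] p1 ⊢ p1
    [MP] p1 ⊢ (p1 → p1)
      [K]  ⊢ (p1 → (p1 → p1))
      [Hyp] p1 ⊢ p1
    [Hyp] p1 ⊢ p1

Result: YES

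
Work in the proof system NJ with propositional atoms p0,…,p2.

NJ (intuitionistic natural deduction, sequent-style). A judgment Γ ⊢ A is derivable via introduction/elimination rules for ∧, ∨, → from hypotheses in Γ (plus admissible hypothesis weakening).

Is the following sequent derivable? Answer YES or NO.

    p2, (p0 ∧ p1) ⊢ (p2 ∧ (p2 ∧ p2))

Derivation (root first):
[∧I] p2, (p0 ∧ p1) ⊢ (p2 ∧ (p2 ∧ p2))
  [Wk] p2, (p0 ∧ p1) ⊢ p2
    [Ax] p2 ⊢ p2
  [∧I] p2, (p0 ∧ p1) ⊢ (p2 ∧ p2)
    [Wk] p2, (p0 ∧ p1) ⊢ p2
      [Ax] p2 ⊢ p2
    [Wk] p2, (p0 ∧ p1) ⊢ p2
      [Ax] p2 ⊢ p2

Result: YES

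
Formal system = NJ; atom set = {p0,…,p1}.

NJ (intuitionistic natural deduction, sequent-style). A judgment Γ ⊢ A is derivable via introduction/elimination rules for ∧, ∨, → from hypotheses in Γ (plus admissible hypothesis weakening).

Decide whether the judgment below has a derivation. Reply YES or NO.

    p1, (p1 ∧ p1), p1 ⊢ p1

Proof tree:
[Wk] p1, (p1 ∧ p1), p1 ⊢ p1
  [Wk] p1, (p1 ∧ p1) ⊢ p1
    [Ax] p1 ⊢ p1

Result: YES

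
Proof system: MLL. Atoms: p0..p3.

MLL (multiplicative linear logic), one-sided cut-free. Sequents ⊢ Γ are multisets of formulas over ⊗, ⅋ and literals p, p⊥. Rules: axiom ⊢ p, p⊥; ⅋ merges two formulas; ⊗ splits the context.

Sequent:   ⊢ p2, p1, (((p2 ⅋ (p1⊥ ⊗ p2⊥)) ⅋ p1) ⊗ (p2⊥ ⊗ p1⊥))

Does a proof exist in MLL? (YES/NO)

Derivation (root first):
[⊗]  ⊢ p2, p1, (((p2 ⅋ (p1⊥ ⊗ p2⊥)) ⅋ p1) ⊗ (p2⊥ ⊗ p1⊥))
  [⅋]  ⊢ ((p2 ⅋ (p1⊥ ⊗ p2⊥)) ⅋ p1)
    [⅋]  ⊢ p1, (p2 ⅋ (p1⊥ ⊗ p2⊥))
      [⊗]  ⊢ p1, p2, (p1⊥ ⊗ p2⊥)
        [Ax]  ⊢ p1, p1⊥
        [Ax]  ⊢ p2, p2⊥
  [⊗]  ⊢ p2, p1, (p2⊥ ⊗ p1⊥)
    [Ax]  ⊢ p2, p2⊥
    [Ax]  ⊢ p1, p1⊥

Result: YES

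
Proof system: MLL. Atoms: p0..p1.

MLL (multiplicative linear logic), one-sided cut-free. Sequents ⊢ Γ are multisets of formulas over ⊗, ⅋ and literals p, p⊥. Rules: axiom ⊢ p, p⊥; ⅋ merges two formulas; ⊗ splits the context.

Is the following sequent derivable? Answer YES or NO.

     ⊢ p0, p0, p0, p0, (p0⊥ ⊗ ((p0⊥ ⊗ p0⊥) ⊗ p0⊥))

Derivation (root first):
[⊗]  ⊢ p0, p0, p0, p0, (p0⊥ ⊗ ((p0⊥ ⊗ p0⊥) ⊗ p0⊥))
  [Ax]  ⊢ p0, p0⊥
  [⊗]  ⊢ p0, p0, p0, ((p0⊥ ⊗ p0⊥) ⊗ p0⊥)
    [⊗]  ⊢ p0, p0, (p0⊥ ⊗ p0⊥)
      [Ax]  ⊢ p0, p0⊥
      [Ax]  ⊢ p0, p0⊥
    [Ax]  ⊢ p0, p0⊥

Result: YES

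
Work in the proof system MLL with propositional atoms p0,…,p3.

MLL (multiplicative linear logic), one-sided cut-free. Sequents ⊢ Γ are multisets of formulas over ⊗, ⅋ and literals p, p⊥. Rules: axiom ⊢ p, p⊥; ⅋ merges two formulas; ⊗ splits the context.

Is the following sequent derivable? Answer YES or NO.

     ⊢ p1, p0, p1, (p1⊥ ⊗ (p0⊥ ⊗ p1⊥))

Derivation (root first):
[⊗]  ⊢ p1, p0, p1, (p1⊥ ⊗ (p0⊥ ⊗ p1⊥))
  [Ax]  ⊢ p1, p1⊥
  [⊗]  ⊢ p0, p1, (p0⊥ ⊗ p1⊥)
    [Ax]  ⊢ p0, p0⊥
    [Ax]  ⊢ p1, p1⊥

Result: YES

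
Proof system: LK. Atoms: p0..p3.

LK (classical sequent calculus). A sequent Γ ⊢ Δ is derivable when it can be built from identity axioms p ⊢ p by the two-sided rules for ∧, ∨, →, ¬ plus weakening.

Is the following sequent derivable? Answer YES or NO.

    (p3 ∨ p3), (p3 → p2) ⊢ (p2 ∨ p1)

Derivation trace:
[→L] (p3 ∨ p3), (p3 → p2) ⊢ (p2 ∨ p1)
  [∨L] (p3 ∨ p3) ⊢ p3
    [Ax] p3 ⊢ p3
    [Ax] p3 ⊢ p3
  [∨R] p2 ⊢ (p2 ∨ p1)
    [WR] p2 ⊢ p2, p1
      [Ax] p2 ⊢ p2

Result: YES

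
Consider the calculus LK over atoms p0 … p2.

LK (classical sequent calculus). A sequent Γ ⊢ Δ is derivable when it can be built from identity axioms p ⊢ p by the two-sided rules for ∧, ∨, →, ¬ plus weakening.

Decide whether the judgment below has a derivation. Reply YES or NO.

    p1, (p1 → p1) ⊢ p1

Proof tree:
[→L] p1, (p1 → p1) ⊢ p1
  [Ax] p1 ⊢ p1
  [WR] p1 ⊢ p1, p1
    [Ax] p1 ⊢ p1

Result: YES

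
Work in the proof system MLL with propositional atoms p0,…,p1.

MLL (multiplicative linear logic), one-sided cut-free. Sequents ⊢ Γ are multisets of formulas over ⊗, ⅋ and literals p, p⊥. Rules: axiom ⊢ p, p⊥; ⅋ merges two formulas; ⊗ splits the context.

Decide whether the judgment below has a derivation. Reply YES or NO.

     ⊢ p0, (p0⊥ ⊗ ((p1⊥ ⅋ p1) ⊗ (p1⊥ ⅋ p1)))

Derivation (root first):
[⊗]  ⊢ p0, (p0⊥ ⊗ ((p1⊥ ⅋ p1) ⊗ (p1⊥ ⅋ p1)))
  [Ax]  ⊢ p0, p0⊥
  [⊗]  ⊢ ((p1⊥ ⅋ p1) ⊗ (p1⊥ ⅋ p1))
    [⅋]  ⊢ (p1⊥ ⅋ p1)
      [Ax]  ⊢ p1, p1⊥
    [⅋]  ⊢ (p1⊥ ⅋ p1)
      [Ax]  ⊢ p1, p1⊥

Result: YES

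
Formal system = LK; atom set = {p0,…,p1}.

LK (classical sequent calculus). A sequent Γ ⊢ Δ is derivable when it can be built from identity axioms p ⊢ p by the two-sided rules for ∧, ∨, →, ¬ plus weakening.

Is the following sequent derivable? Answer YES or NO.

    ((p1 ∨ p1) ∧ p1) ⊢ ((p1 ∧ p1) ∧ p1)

Derivation trace:
[∧L] ((p1 ∨ p1) ∧ p1) ⊢ ((p1 ∧ p1) ∧ p1)
  [∧R] p1, (p1 ∨ p1) ⊢ ((p1 ∧ p1) ∧ p1)
    [∧R] (p1 ∨ p1) ⊢ (p1 ∧ p1)
      [∨L] (p1 ∨ p1) ⊢ p1
        [Ax] p1 ⊢ p1
        [Ax] p1 ⊢ p1
      [∨L] (p1 ∨ p1) ⊢ p1
        [Ax] p1 ⊢ p1
        [Ax] p1 ⊢ p1
    [Ax] p1 ⊢ p1

Result: YES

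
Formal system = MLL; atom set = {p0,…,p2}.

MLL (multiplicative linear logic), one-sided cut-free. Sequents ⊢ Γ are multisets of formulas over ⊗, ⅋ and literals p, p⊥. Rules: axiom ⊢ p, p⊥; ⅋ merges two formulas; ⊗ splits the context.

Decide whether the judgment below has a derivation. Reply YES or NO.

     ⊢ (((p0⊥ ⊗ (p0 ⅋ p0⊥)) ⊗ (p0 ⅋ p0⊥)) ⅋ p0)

Derivation trace:
[⅋]  ⊢ (((p0⊥ ⊗ (p0 ⅋ p0⊥)) ⊗ (p0 ⅋ p0⊥)) ⅋ p0)
  [⊗]  ⊢ p0, ((p0⊥ ⊗ (p0 ⅋ p0⊥)) ⊗ (p0 ⅋ p0⊥))
    [⊗]  ⊢ p0, (p0⊥ ⊗ (p0 ⅋ p0⊥))
      [Ax]  ⊢ p0, p0⊥
      [⅋]  ⊢ (p0 ⅋ p0⊥)
        [Ax]  ⊢ p0, p0⊥
    [⅋]  ⊢ (p0 ⅋ p0⊥)
      [Ax]  ⊢ p0, p0⊥

Result: YES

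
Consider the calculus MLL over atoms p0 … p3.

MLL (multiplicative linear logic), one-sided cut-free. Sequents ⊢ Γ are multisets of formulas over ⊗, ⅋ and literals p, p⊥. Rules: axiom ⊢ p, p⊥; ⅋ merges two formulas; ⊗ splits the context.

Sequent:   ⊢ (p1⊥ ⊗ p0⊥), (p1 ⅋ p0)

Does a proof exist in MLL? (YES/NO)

Derivation trace:
[⅋]  ⊢ (p1⊥ ⊗ p0⊥), (p1 ⅋ p0)
  [⊗]  ⊢ p1, p0, (p1⊥ ⊗ p0⊥)
    [Ax]  ⊢ p1, p1⊥
    [Ax]  ⊢ p0, p0⊥

Result: YES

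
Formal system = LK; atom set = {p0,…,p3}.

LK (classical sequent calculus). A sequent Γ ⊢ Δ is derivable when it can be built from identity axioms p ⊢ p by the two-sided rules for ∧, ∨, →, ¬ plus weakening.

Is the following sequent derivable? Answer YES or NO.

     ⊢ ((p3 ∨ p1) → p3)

Enumerate valuations to refute Γ ⊢ Δ:
  v=0000: Γ:[] Δ:[((p3 ∨ p1) → p3)=T] refutes=False
  v=0001: Γ:[] Δ:[((p3 ∨ p1) → p3)=T] refutes=False
  v=0010: Γ:[] Δ:[((p3 ∨ p1) → p3)=T] refutes=False
  v=0011: Γ:[] Δ:[((p3 ∨ p1) → p3)=T] refutes=False
  v=0100: Γ:[] Δ:[((p3 ∨ p1) → p3)=F] refutes=True  ← countermodel

Result: NO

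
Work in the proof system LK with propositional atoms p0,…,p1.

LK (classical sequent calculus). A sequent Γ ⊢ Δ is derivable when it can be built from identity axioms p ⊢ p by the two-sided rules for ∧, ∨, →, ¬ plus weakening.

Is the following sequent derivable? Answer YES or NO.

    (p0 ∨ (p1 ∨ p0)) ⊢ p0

Enumerate valuations to refute Γ ⊢ Δ:
  v=00: Γ:[(p0 ∨ (p1 ∨ p0))=F] Δ:[p0=F] refutes=False
  v=01: Γ:[(p0 ∨ (p1 ∨ p0))=T] Δ:[p0=F] refutes=True  ← countermodel

Result: NO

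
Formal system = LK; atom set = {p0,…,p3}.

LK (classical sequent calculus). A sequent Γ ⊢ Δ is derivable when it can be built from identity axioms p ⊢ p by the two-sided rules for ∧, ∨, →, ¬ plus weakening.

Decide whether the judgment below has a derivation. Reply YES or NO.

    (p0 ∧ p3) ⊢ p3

Proof tree:
[∧L] (p0 ∧ p3) ⊢ p3
  [WL] p3, p0 ⊢ p3
    [Ax] p3 ⊢ p3

Result: YES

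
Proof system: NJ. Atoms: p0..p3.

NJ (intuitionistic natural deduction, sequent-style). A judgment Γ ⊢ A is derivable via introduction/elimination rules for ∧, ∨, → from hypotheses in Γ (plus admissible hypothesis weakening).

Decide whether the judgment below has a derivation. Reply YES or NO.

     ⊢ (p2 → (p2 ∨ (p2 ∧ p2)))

Derivation trace:
[→I]  ⊢ (p2 → (p2 ∨ (p2 ∧ p2)))
  [∨I₂] p2 ⊢ (p2 ∨ (p2 ∧ p2))
    [∧I] p2 ⊢ (p2 ∧ p2)
      [Ax] p2 ⊢ p2
      [Ax] p2 ⊢ p2

Result: YES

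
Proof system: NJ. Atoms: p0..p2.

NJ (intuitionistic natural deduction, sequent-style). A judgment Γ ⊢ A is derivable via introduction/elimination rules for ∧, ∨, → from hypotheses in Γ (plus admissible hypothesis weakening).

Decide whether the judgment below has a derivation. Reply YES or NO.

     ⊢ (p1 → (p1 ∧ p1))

Derivation (root first):
[→I]  ⊢ (p1 → (p1 ∧ p1))
  [∧I] p1 ⊢ (p1 ∧ p1)
    [Wk] p1, p1 ⊢ p1
      [Ax] p1 ⊢ p1
    [Wk] p1, p1 ⊢ p1
      [Ax] p1 ⊢ p1

Result: YES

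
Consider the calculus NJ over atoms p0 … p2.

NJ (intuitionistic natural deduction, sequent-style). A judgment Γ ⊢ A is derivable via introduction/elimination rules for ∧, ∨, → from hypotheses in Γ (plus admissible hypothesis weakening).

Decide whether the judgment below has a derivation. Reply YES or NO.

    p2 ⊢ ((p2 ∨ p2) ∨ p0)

Proof tree:
[∨I₁] p2 ⊢ ((p2 ∨ p2) ∨ p0)
  [∨I₁] p2 ⊢ (p2 ∨ p2)
    [Ax] p2 ⊢ p2

Result: YES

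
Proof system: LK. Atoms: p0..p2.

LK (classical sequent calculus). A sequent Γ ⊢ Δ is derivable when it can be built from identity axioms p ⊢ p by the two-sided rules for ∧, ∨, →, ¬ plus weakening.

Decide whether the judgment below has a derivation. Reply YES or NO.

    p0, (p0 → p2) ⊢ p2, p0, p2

Derivation (root first):
[WR] p0, (p0 → p2) ⊢ p2, p0, p2
  [→L] p0, (p0 → p2) ⊢ p2, p0
    [Ax] p0 ⊢ p0
    [WR] p2 ⊢ p2, p0
      [Ax] p2 ⊢ p2

Result: YES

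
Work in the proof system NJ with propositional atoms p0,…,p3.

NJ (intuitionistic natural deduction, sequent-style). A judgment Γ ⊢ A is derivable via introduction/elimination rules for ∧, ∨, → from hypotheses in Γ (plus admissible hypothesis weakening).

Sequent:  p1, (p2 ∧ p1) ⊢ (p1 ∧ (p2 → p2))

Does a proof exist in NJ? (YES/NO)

Derivation (root first):
[∧I] p1, (p2 ∧ p1) ⊢ (p1 ∧ (p2 → p2))
  [Wk] p1, (p2 ∧ p1) ⊢ p1
    [Ax] p1 ⊢ p1
  [→I]  ⊢ (p2 → p2)
    [Ax] p2 ⊢ p2

Result: YES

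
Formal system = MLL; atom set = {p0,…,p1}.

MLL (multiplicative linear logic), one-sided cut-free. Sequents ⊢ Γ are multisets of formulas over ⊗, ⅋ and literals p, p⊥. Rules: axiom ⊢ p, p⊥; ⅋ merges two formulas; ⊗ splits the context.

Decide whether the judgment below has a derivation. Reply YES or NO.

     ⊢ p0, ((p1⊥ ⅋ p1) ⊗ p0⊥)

Derivation (root first):
[⊗]  ⊢ p0, ((p1⊥ ⅋ p1) ⊗ p0⊥)
  [⅋]  ⊢ (p1⊥ ⅋ p1)
    [Ax]  ⊢ p1, p1⊥
  [Ax]  ⊢ p0, p0⊥

Result: YES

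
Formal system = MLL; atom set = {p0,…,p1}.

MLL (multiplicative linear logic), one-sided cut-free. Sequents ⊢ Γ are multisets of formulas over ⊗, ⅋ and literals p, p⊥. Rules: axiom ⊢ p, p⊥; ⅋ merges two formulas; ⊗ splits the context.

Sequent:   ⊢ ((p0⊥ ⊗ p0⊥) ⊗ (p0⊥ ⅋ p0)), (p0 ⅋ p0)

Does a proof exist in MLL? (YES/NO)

Derivation trace:
[⅋]  ⊢ ((p0⊥ ⊗ p0⊥) ⊗ (p0⊥ ⅋ p0)), (p0 ⅋ p0)
  [⊗]  ⊢ p0, p0, ((p0⊥ ⊗ p0⊥) ⊗ (p0⊥ ⅋ p0))
    [⊗]  ⊢ p0, p0, (p0⊥ ⊗ p0⊥)
      [Ax]  ⊢ p0, p0⊥
      [Ax]  ⊢ p0, p0⊥
    [⅋]  ⊢ (p0⊥ ⅋ p0)
      [Ax]  ⊢ p0, p0⊥

Result: YES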